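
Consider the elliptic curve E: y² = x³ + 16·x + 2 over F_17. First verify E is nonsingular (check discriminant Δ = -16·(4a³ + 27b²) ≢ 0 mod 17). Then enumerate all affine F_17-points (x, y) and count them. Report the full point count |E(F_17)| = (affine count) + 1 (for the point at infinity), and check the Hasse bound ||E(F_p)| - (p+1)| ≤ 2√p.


Affine points = {(0, 6), (0, 11), (1, 6), (1, 11), (2, 5), (2, 12), (3, 3), (3, 14), (6, 5), (6, 12), (7, 7), (7, 10), (8, 8), (8, 9), (9, 5), (9, 12), (11, 8), (11, 9), (12, 1), (12, 16), (15, 8), (15, 9), (16, 6), (16, 11)}; affine count = 24; |E(F_17)| = 25.

Discriminant check: Δ ∝ 4a³ + 27b² = 4·16³ + 27·2² = 4·4096 + 27·4 ≡ 2 (mod 17). Nonzero ⇒ E is nonsingular.
For each x ∈ F_17, compute rhs = x³ + 16·x + 2 mod 17, then count y ∈ F_17 with y² ≡ rhs.
  x = 0: rhs = 2, matching y values: 6, 11 (2 points).
  x = 1: rhs = 2, matching y values: 6, 11 (2 points).
  x = 2: rhs = 8, matching y values: 5, 12 (2 points).
  x = 3: rhs = 9, matching y values: 3, 14 (2 points).
  x = 4: rhs = 11, matching y values: none (0 points).
  x = 5: rhs = 3, matching y values: none (0 points).
  x = 6: rhs = 8, matching y values: 5, 12 (2 points).
  x = 7: rhs = 15, matching y values: 7, 10 (2 points).
  x = 8: rhs = 13, matching y values: 8, 9 (2 points).
  x = 9: rhs = 8, matching y values: 5, 12 (2 points).
  x = 10: rhs = 6, matching y values: none (0 points).
  x = 11: rhs = 13, matching y values: 8, 9 (2 points).
  x = 12: rhs = 1, matching y values: 1, 16 (2 points).
  x = 13: rhs = 10, matching y values: none (0 points).
  x = 14: rhs = 12, matching y values: none (0 points).
  x = 15: rhs = 13, matching y values: 8, 9 (2 points).
  x = 16: rhs = 2, matching y values: 6, 11 (2 points).
Total affine count: 24.
Full point count |E(F_17)| = 24 + 1 = 25.
Hasse bound: |25 − (17+1)| = |7| = 7 ≤ 2√17 ≈ 8.2462 ✓.


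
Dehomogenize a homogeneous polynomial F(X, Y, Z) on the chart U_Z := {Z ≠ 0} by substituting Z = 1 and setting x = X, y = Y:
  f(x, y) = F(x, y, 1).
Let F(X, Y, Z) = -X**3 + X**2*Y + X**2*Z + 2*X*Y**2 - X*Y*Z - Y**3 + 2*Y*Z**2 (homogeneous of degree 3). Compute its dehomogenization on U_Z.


f(x, y) = -x**3 + x**2*y + x**2 + 2*x*y**2 - x*y - y**3 + 2*y

On U_Z we set Z = 1. Each monomial c·X^i·Y^j·Z^k in F becomes c·x^i·y^j·1^k = c·x^i·y^j.
Substituting Z = 1: F(X, Y, 1) = -x**3 + x**2*y + x**2 + 2*x*y**2 - x*y - y**3 + 2*y.
Note: deg(f) ≤ deg(F) = 3; strict inequality happens when F is divisible by Z (lost terms).


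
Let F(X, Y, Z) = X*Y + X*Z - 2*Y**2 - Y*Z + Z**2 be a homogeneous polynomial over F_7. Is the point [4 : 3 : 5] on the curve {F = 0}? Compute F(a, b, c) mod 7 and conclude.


F(4,3,5) ≡ 3 (mod 7); P is NOT on the curve.

Evaluate F(4, 3, 5) term-by-term (mod 7).
  X*Y ↦ 1·4·3·1 = 12
  X*Z ↦ 1·4·1·5 = 20
  -2*Y**2 ↦ -2·1·9·1 = -18
  -Y*Z ↦ -1·1·3·5 = -15
  Z**2 ↦ 1·1·1·25 = 25
Sum: F(4, 3, 5) = (12) + (20) + (-18) + (-15) + (25) = 24.
Reducing mod 7: 24 ≡ 3 (mod 7).
Since F(a, b, c) ≡ 3 ≠ 0 (mod 7), P does NOT lie on the curve.


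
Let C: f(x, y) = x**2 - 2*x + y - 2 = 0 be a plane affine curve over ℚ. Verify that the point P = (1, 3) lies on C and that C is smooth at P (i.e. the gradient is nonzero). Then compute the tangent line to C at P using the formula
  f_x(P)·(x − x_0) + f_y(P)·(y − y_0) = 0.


Tangent line at P: y - 3 = 0.

Step 1: f(1, 3) = 0, so P lies on C.
Step 2: partial derivatives
  f_x(x, y) = 2*x - 2, f_y(x, y) = 1.
  f_x(P) = 0, f_y(P) = 1 (gradient nonzero, so P is smooth).
Step 3: tangent line at P: 0·(x − 1) + 1·(y − 3) = 0.
Expanding: y - 3 = 0.


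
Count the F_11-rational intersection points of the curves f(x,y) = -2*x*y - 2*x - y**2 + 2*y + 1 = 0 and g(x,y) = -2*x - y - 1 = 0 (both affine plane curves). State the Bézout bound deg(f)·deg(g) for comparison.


Common zeros: {(8, 5)}; count = 1; Bézout bound = 2.

deg(f) = 2, deg(g) = 1, so Bézout bound = 2.
Scan x ∈ F_11. For each x, list the y ∈ F_11 with f(x, y) ≡ 0 and those with g(x, y) ≡ 0 (mod 11); the common zeros in that column are the intersection.
  x = 0: f ≡ 0 at y ∈ ∅; g ≡ 0 at y ∈ {10}; common: ∅.
  x = 1: f ≡ 0 at y ∈ ∅; g ≡ 0 at y ∈ {8}; common: ∅.
  x = 2: f ≡ 0 at y ∈ {2, 7}; g ≡ 0 at y ∈ {6}; common: ∅.
  x = 3: f ≡ 0 at y ∈ ∅; g ≡ 0 at y ∈ {4}; common: ∅.
  x = 4: f ≡ 0 at y ∈ ∅; g ≡ 0 at y ∈ {2}; common: ∅.
  x = 5: f ≡ 0 at y ∈ ∅; g ≡ 0 at y ∈ {0}; common: ∅.
  x = 6: f ≡ 0 at y ∈ {0, 1}; g ≡ 0 at y ∈ {9}; common: ∅.
  x = 7: f ≡ 0 at y ∈ {4, 6}; g ≡ 0 at y ∈ {7}; common: ∅.
  x = 8: f ≡ 0 at y ∈ {3, 5}; g ≡ 0 at y ∈ {5}; common: {5}.
  x = 9: f ≡ 0 at y ∈ {8, 9}; g ≡ 0 at y ∈ {3}; common: ∅.
  x = 10: f ≡ 0 at y ∈ ∅; g ≡ 0 at y ∈ {1}; common: ∅.
Collecting: common zeros = {(8, 5)}, so the count is 1.
Comparison with the Bézout bound: 1 ≤ 2 = deg(f)·deg(g), as expected for curves with no common component (the affine F_11-count falls short of the bound because intersections may lie at infinity, over extension fields, or carry multiplicity).


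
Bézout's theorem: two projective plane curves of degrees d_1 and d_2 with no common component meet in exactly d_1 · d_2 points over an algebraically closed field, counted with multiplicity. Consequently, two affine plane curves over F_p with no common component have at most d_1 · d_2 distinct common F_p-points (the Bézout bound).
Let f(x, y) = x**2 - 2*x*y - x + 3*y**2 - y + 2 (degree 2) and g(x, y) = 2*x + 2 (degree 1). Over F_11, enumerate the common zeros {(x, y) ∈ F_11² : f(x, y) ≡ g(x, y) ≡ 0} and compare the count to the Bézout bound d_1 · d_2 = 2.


Common zeros: ∅; count = 0; Bézout bound = 2.

deg(f) = 2, deg(g) = 1, so Bézout bound = 2.
Scan x ∈ F_11. For each x, list the y ∈ F_11 with f(x, y) ≡ 0 and those with g(x, y) ≡ 0 (mod 11); the common zeros in that column are the intersection.
  x = 0: f ≡ 0 at y ∈ ∅; g ≡ 0 at y ∈ ∅; common: ∅.
  x = 1: f ≡ 0 at y ∈ ∅; g ≡ 0 at y ∈ ∅; common: ∅.
  x = 2: f ≡ 0 at y ∈ ∅; g ≡ 0 at y ∈ ∅; common: ∅.
  x = 3: f ≡ 0 at y ∈ ∅; g ≡ 0 at y ∈ ∅; common: ∅.
  x = 4: f ≡ 0 at y ∈ {5, 9}; g ≡ 0 at y ∈ ∅; common: ∅.
  x = 5: f ≡ 0 at y ∈ {0}; g ≡ 0 at y ∈ ∅; common: ∅.
  x = 6: f ≡ 0 at y ∈ {1, 7}; g ≡ 0 at y ∈ ∅; common: ∅.
  x = 7: f ≡ 0 at y ∈ {0, 5}; g ≡ 0 at y ∈ ∅; common: ∅.
  x = 8: f ≡ 0 at y ∈ {1}; g ≡ 0 at y ∈ ∅; common: ∅.
  x = 9: f ≡ 0 at y ∈ {3, 7}; g ≡ 0 at y ∈ ∅; common: ∅.
  x = 10: f ≡ 0 at y ∈ ∅; g ≡ 0 at y ∈ {0, 1, 2, 3, 4, 5, 6, 7, 8, 9, 10}; common: ∅.
Collecting: common zeros = ∅, so the count is 0.
Comparison with the Bézout bound: 0 ≤ 2 = deg(f)·deg(g), as expected for curves with no common component (the affine F_11-count falls short of the bound because intersections may lie at infinity, over extension fields, or carry multiplicity).


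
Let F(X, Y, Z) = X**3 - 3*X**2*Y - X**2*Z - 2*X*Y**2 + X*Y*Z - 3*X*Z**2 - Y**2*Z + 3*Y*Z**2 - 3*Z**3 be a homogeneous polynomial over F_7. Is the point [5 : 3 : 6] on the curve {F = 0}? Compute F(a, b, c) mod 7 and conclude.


F(5,3,6) ≡ 1 (mod 7); P is NOT on the curve.

Evaluate F(5, 3, 6) term-by-term (mod 7).
  X**3 ↦ 1·125·1·1 = 125
  -3*X**2*Y ↦ -3·25·3·1 = -225
  -X**2*Z ↦ -1·25·1·6 = -150
  -2*X*Y**2 ↦ -2·5·9·1 = -90
  X*Y*Z ↦ 1·5·3·6 = 90
  -3*X*Z**2 ↦ -3·5·1·36 = -540
  -Y**2*Z ↦ -1·1·9·6 = -54
  3*Y*Z**2 ↦ 3·1·3·36 = 324
  -3*Z**3 ↦ -3·1·1·216 = -648
Sum: F(5, 3, 6) = (125) + (-225) + (-150) + (-90) + (90) + (-540) + (-54) + (324) + (-648) = -1168.
Reducing mod 7: -1168 ≡ 1 (mod 7).
Since F(a, b, c) ≡ 1 ≠ 0 (mod 7), P does NOT lie on the curve.


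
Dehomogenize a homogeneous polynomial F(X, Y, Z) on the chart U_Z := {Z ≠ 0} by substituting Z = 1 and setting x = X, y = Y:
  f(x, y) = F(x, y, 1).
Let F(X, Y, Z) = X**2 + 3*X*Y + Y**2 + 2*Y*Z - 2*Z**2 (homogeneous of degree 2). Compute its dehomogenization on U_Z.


f(x, y) = x**2 + 3*x*y + y**2 + 2*y - 2

On U_Z we set Z = 1. Each monomial c·X^i·Y^j·Z^k in F becomes c·x^i·y^j·1^k = c·x^i·y^j.
Substituting Z = 1: F(X, Y, 1) = x**2 + 3*x*y + y**2 + 2*y - 2.
Note: deg(f) ≤ deg(F) = 2; strict inequality happens when F is divisible by Z (lost terms).


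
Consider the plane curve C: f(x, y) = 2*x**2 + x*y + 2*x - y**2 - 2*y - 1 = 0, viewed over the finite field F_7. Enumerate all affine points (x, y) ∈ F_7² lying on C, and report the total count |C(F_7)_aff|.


Affine F_7-points: {(0, 6), (2, 2), (2, 5), (3, 2), (3, 6), (5, 5)}; count = 6.

For each of the 49 pairs (x, y) ∈ F_7², evaluate f(x, y) mod 7. Record the zeros.
  x = 0: [0↦6, 1↦3, 2↦5, 3↦5, 4↦3, 5↦6, 6↦0]  zeros at y ∈ {6}
  x = 1: [0↦3, 1↦1, 2↦4, 3↦5, 4↦4, 5↦1, 6↦3]  zeros at y ∈ ∅
  x = 2: [0↦4, 1↦3, 2↦0, 3↦2, 4↦2, 5↦0, 6↦3]  zeros at y ∈ {2, 5}
  x = 3: [0↦2, 1↦2, 2↦0, 3↦3, 4↦4, 5↦3, 6↦0]  zeros at y ∈ {2, 6}
  x = 4: [0↦4, 1↦5, 2↦4, 3↦1, 4↦3, 5↦3, 6↦1]  zeros at y ∈ ∅
  x = 5: [0↦3, 1↦5, 2↦5, 3↦3, 4↦6, 5↦0, 6↦6]  zeros at y ∈ {5}
  x = 6: [0↦6, 1↦2, 2↦3, 3↦2, 4↦6, 5↦1, 6↦1]  zeros at y ∈ ∅
Collecting zeros: affine points = {(0, 6), (2, 2), (2, 5), (3, 2), (3, 6), (5, 5)}.
Total count |C(F_7)_aff| = 6.


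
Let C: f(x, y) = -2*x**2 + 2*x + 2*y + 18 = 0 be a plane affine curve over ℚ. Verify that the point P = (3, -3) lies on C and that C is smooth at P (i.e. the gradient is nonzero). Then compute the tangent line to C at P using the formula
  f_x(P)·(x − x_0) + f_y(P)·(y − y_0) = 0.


Tangent line at P: -10*x + 2*y + 36 = 0.

Step 1: f(3, -3) = 0, so P lies on C.
Step 2: partial derivatives
  f_x(x, y) = 2 - 4*x, f_y(x, y) = 2.
  f_x(P) = -10, f_y(P) = 2 (gradient nonzero, so P is smooth).
Step 3: tangent line at P: -10·(x − 3) + 2·(y − -3) = 0.
Expanding: -10*x + 2*y + 36 = 0.


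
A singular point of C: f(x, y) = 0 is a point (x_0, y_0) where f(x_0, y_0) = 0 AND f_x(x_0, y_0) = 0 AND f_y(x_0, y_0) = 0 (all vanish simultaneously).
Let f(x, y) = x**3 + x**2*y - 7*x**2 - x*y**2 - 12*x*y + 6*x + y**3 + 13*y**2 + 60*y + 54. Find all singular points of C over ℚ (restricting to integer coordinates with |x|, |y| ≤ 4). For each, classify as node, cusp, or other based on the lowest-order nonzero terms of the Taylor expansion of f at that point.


Singular points: {(3, -3)}; classification: node.

Compute partial derivatives:
  f_x = 3*x**2 + 2*x*y - 14*x - y**2 - 12*y + 6.
  f_y = x**2 - 2*x*y - 12*x + 3*y**2 + 26*y + 60.
Scan x_0 ∈ {−4, ..., 4}. For each x_0, f_y(x_0, y) is a polynomial in y; find its integer roots y ∈ {−4, ..., 4}, then test f_x and f at those candidates.
  x = -4: f_y(-4, y) = 3*y**2 + 34*y + 124; no integer root y with |y| ≤ 4.
  x = -3: f_y(-3, y) = 3*y**2 + 32*y + 105; no integer root y with |y| ≤ 4.
  x = -2: f_y(-2, y) = 3*y**2 + 30*y + 88; no integer root y with |y| ≤ 4.
  x = -1: f_y(-1, y) = 3*y**2 + 28*y + 73; no integer root y with |y| ≤ 4.
  x = 0: f_y(0, y) = 3*y**2 + 26*y + 60; no integer root y with |y| ≤ 4.
  x = 1: f_y(1, y) = 3*y**2 + 24*y + 49; no integer root y with |y| ≤ 4.
  x = 2: f_y(2, y) = 3*y**2 + 22*y + 40; vanishes at y ∈ {-4}. (2, -4): f_x = 6 ≠ 0.
  x = 3: f_y(3, y) = 3*y**2 + 20*y + 33; vanishes at y ∈ {-3}. (3, -3): f_x = 0, f = 0 — SINGULAR.
  x = 4: f_y(4, y) = 3*y**2 + 18*y + 28; no integer root y with |y| ≤ 4.
Only singular point on the grid: (3, -3).
Classify: substitute x = 3 + u, y = -3 + v and expand: f = u**3 + u**2*v - u**2 - u*v**2 + v**3 + v**2.
No constant or linear terms (consistent with a singular point). Quadratic part: -u**2 + v**2. Cubic part: u**3 + u**2*v - u*v**2 + v**3.
The quadratic part v**2 - u**2 = (v − u)(v + u) splits into two distinct linear factors, so there are two distinct tangent lines y − -3 = ±(x − 3) — this is a node (ordinary double point).
Classification: node.


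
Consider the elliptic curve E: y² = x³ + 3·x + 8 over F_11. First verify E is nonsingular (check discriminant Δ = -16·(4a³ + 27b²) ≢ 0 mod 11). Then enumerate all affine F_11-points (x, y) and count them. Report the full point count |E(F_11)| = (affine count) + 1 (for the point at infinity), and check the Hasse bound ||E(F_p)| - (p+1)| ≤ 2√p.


Affine points = {(1, 1), (1, 10), (2, 0), (3, 0), (5, 4), (5, 7), (6, 0), (7, 3), (7, 8), (8, 4), (8, 7), (9, 4), (9, 7), (10, 2), (10, 9)}; affine count = 15; |E(F_11)| = 16.

Discriminant check: Δ ∝ 4a³ + 27b² = 4·3³ + 27·8² = 4·27 + 27·64 ≡ 10 (mod 11). Nonzero ⇒ E is nonsingular.
For each x ∈ F_11, compute rhs = x³ + 3·x + 8 mod 11, then count y ∈ F_11 with y² ≡ rhs.
  x = 0: rhs = 8, matching y values: none (0 points).
  x = 1: rhs = 1, matching y values: 1, 10 (2 points).
  x = 2: rhs = 0, matching y values: 0 (1 points).
  x = 3: rhs = 0, matching y values: 0 (1 points).
  x = 4: rhs = 7, matching y values: none (0 points).
  x = 5: rhs = 5, matching y values: 4, 7 (2 points).
  x = 6: rhs = 0, matching y values: 0 (1 points).
  x = 7: rhs = 9, matching y values: 3, 8 (2 points).
  x = 8: rhs = 5, matching y values: 4, 7 (2 points).
  x = 9: rhs = 5, matching y values: 4, 7 (2 points).
  x = 10: rhs = 4, matching y values: 2, 9 (2 points).
Total affine count: 15.
Full point count |E(F_11)| = 15 + 1 = 16.
Hasse bound: |16 − (11+1)| = |4| = 4 ≤ 2√11 ≈ 6.6332 ✓.


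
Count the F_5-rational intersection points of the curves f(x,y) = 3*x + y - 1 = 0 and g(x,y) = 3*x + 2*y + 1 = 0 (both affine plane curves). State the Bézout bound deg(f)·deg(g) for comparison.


Common zeros: {(1, 3)}; count = 1; Bézout bound = 1.

deg(f) = 1, deg(g) = 1, so Bézout bound = 1.
Scan x ∈ F_5. For each x, list the y ∈ F_5 with f(x, y) ≡ 0 and those with g(x, y) ≡ 0 (mod 5); the common zeros in that column are the intersection.
  x = 0: f ≡ 0 at y ∈ {1}; g ≡ 0 at y ∈ {2}; common: ∅.
  x = 1: f ≡ 0 at y ∈ {3}; g ≡ 0 at y ∈ {3}; common: {3}.
  x = 2: f ≡ 0 at y ∈ {0}; g ≡ 0 at y ∈ {4}; common: ∅.
  x = 3: f ≡ 0 at y ∈ {2}; g ≡ 0 at y ∈ {0}; common: ∅.
  x = 4: f ≡ 0 at y ∈ {4}; g ≡ 0 at y ∈ {1}; common: ∅.
Collecting: common zeros = {(1, 3)}, so the count is 1.
Comparison with the Bézout bound: 1 ≤ 1 = deg(f)·deg(g), as expected for curves with no common component (the bound is attained).


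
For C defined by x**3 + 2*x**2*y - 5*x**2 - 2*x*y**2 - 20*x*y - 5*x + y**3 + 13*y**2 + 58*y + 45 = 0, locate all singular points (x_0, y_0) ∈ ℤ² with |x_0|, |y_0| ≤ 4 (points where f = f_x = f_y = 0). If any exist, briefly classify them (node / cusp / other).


Singular points: {(3, -2)}; classification: cusp.

Compute partial derivatives:
  f_x = 3*x**2 + 4*x*y - 10*x - 2*y**2 - 20*y - 5.
  f_y = 2*x**2 - 4*x*y - 20*x + 3*y**2 + 26*y + 58.
Scan x_0 ∈ {−4, ..., 4}. For each x_0, f_y(x_0, y) is a polynomial in y; find its integer roots y ∈ {−4, ..., 4}, then test f_x and f at those candidates.
  x = -4: f_y(-4, y) = 3*y**2 + 42*y + 170; no integer root y with |y| ≤ 4.
  x = -3: f_y(-3, y) = 3*y**2 + 38*y + 136; no integer root y with |y| ≤ 4.
  x = -2: f_y(-2, y) = 3*y**2 + 34*y + 106; no integer root y with |y| ≤ 4.
  x = -1: f_y(-1, y) = 3*y**2 + 30*y + 80; no integer root y with |y| ≤ 4.
  x = 0: f_y(0, y) = 3*y**2 + 26*y + 58; no integer root y with |y| ≤ 4.
  x = 1: f_y(1, y) = 3*y**2 + 22*y + 40; vanishes at y ∈ {-4}. (1, -4): f_x = 20 ≠ 0.
  x = 2: f_y(2, y) = 3*y**2 + 18*y + 26; no integer root y with |y| ≤ 4.
  x = 3: f_y(3, y) = 3*y**2 + 14*y + 16; vanishes at y ∈ {-2}. (3, -2): f_x = 0, f = 0 — SINGULAR.
  x = 4: f_y(4, y) = 3*y**2 + 10*y + 10; no integer root y with |y| ≤ 4.
Only singular point on the grid: (3, -2).
Classify: substitute x = 3 + u, y = -2 + v and expand: f = u**3 + 2*u**2*v - 2*u*v**2 + v**3 + v**2.
No constant or linear terms (consistent with a singular point). Quadratic part: v**2. Cubic part: u**3 + 2*u**2*v - 2*u*v**2 + v**3.
The quadratic part v**2 is a perfect square, so there is a single (double) tangent line v = 0, i.e. y = -2. Restricting the cubic part to that line (v = 0) leaves u**3 ≠ 0, so f is not divisible by v and the branch is v² ≈ -u**3 to lowest order — this is a cusp.
Classification: cusp.


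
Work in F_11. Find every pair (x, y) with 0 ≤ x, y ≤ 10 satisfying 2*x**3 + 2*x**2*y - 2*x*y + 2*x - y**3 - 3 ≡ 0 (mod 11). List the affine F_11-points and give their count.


Affine F_11-points: {(0, 2), (1, 1), (2, 5), (3, 3), (4, 4), (4, 8), (4, 10), (6, 3), (6, 5), (9, 5), (10, 3), (10, 4)}; count = 12.

For each of the 121 pairs (x, y) ∈ F_11², evaluate f(x, y) mod 11. Record the zeros.
  x = 0: [0↦8, 1↦7, 2↦0, 3↦3, 4↦10, 5↦4, 6↦1, 7↦6, 8↦2, 9↦5, 10↦9]  zeros at y ∈ {2}
  x = 1: [0↦1, 1↦0, 2↦4, 3↦7, 4↦3, 5↦8, 6↦5, 7↦10, 8↦6, 9↦9, 10↦2]  zeros at y ∈ {1}
  x = 2: [0↦6, 1↦9, 2↦6, 3↦2, 4↦2, 5↦0, 6↦1, 7↦10, 8↦10, 9↦6, 10↦3]  zeros at y ∈ {5}
  x = 3: [0↦2, 1↦2, 2↦7, 3↦0, 4↦8, 5↦3, 6↦1, 7↦7, 8↦4, 9↦8, 10↦2]  zeros at y ∈ {3}
  x = 4: [0↦1, 1↦2, 2↦8, 3↦2, 4↦0, 5↦7, 6↦6, 7↦2, 8↦0, 9↦5, 10↦0]  zeros at y ∈ {4, 8, 10}
  x = 5: [0↦4, 1↦10, 2↦10, 3↦9, 4↦1, 5↦2, 6↦6, 7↦7, 8↦10, 9↦9, 10↦9]  zeros at y ∈ ∅
  x = 6: [0↦1, 1↦5, 2↦3, 3↦0, 4↦1, 5↦0, 6↦2, 7↦1, 8↦2, 9↦10, 10↦8]  zeros at y ∈ {3, 5}
  x = 7: [0↦4, 1↦10, 2↦10, 3↦9, 4↦1, 5↦2, 6↦6, 7↦7, 8↦10, 9↦9, 10↦9]  zeros at y ∈ ∅
  x = 8: [0↦3, 1↦4, 2↦10, 3↦4, 4↦2, 5↦9, 6↦8, 7↦4, 8↦2, 9↦7, 10↦2]  zeros at y ∈ ∅
  x = 9: [0↦10, 1↦10, 2↦4, 3↦8, 4↦5, 5↦0, 6↦9, 7↦4, 8↦1, 9↦5, 10↦10]  zeros at y ∈ {5}
  x = 10: [0↦4, 1↦7, 2↦4, 3↦0, 4↦0, 5↦9, 6↦10, 7↦8, 8↦8, 9↦4, 10↦1]  zeros at y ∈ {3, 4}
Collecting zeros: affine points = {(0, 2), (1, 1), (2, 5), (3, 3), (4, 4), (4, 8), (4, 10), (6, 3), (6, 5), (9, 5), (10, 3), (10, 4)}.
Total count |C(F_11)_aff| = 12.


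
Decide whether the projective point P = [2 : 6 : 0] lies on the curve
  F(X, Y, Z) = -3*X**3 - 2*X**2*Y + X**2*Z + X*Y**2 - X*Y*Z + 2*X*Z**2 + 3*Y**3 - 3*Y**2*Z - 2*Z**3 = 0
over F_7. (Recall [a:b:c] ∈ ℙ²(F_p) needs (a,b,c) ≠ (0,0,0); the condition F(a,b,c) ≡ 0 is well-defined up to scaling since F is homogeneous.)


F(2,6,0) ≡ 4 (mod 7); P is NOT on the curve.

Evaluate F(2, 6, 0) term-by-term (mod 7).
  -3*X**3 ↦ -3·8·1·1 = -24
  -2*X**2*Y ↦ -2·4·6·1 = -48
  X**2*Z ↦ 1·4·1·0 = 0
  X*Y**2 ↦ 1·2·36·1 = 72
  -X*Y*Z ↦ -1·2·6·0 = 0
  2*X*Z**2 ↦ 2·2·1·0 = 0
  3*Y**3 ↦ 3·1·216·1 = 648
  -3*Y**2*Z ↦ -3·1·36·0 = 0
  -2*Z**3 ↦ -2·1·1·0 = 0
Sum: F(2, 6, 0) = (-24) + (-48) + (0) + (72) + (0) + (0) + (648) + (0) + (0) = 648.
Reducing mod 7: 648 ≡ 4 (mod 7).
Since F(a, b, c) ≡ 4 ≠ 0 (mod 7), P does NOT lie on the curve.


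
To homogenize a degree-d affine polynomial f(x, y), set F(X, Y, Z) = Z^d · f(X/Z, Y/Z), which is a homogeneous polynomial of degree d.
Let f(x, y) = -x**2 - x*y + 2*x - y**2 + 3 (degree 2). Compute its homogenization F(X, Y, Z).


F(X, Y, Z) = -X**2 - X*Y + 2*X*Z - Y**2 + 3*Z**2

deg(f) = 2.
Substitute x = X/Z, y = Y/Z into f, then multiply by Z^2.
  monomial -1·x^2·y^0 ↦ -1·X^2·Y^0·Z^0.
  monomial -1·x^1·y^1 ↦ -1·X^1·Y^1·Z^0.
  monomial 2·x^1·y^0 ↦ 2·X^1·Y^0·Z^1.
  monomial -1·x^0·y^2 ↦ -1·X^0·Y^2·Z^0.
  monomial 3·x^0·y^0 ↦ 3·X^0·Y^0·Z^2.
Collecting: F(X, Y, Z) = -X**2 - X*Y + 2*X*Z - Y**2 + 3*Z**2.


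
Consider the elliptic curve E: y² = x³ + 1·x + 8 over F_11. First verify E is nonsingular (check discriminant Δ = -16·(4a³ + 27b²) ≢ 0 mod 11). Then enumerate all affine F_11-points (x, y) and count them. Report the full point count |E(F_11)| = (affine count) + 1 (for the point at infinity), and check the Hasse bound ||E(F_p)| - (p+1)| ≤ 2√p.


Affine points = {(3, 4), (3, 7), (8, 0), (9, 3), (9, 8)}; affine count = 5; |E(F_11)| = 6.

Discriminant check: Δ ∝ 4a³ + 27b² = 4·1³ + 27·8² = 4·1 + 27·64 ≡ 5 (mod 11). Nonzero ⇒ E is nonsingular.
For each x ∈ F_11, compute rhs = x³ + 1·x + 8 mod 11, then count y ∈ F_11 with y² ≡ rhs.
  x = 0: rhs = 8, matching y values: none (0 points).
  x = 1: rhs = 10, matching y values: none (0 points).
  x = 2: rhs = 7, matching y values: none (0 points).
  x = 3: rhs = 5, matching y values: 4, 7 (2 points).
  x = 4: rhs = 10, matching y values: none (0 points).
  x = 5: rhs = 6, matching y values: none (0 points).
  x = 6: rhs = 10, matching y values: none (0 points).
  x = 7: rhs = 6, matching y values: none (0 points).
  x = 8: rhs = 0, matching y values: 0 (1 points).
  x = 9: rhs = 9, matching y values: 3, 8 (2 points).
  x = 10: rhs = 6, matching y values: none (0 points).
Total affine count: 5.
Full point count |E(F_11)| = 5 + 1 = 6.
Hasse bound: |6 − (11+1)| = |-6| = 6 ≤ 2√11 ≈ 6.6332 ✓.


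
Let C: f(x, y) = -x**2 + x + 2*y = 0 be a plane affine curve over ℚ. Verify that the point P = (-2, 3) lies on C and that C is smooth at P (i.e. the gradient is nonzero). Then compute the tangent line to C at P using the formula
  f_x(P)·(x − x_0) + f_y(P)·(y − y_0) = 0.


Tangent line at P: 5*x + 2*y + 4 = 0.

Step 1: f(-2, 3) = 0, so P lies on C.
Step 2: partial derivatives
  f_x(x, y) = 1 - 2*x, f_y(x, y) = 2.
  f_x(P) = 5, f_y(P) = 2 (gradient nonzero, so P is smooth).
Step 3: tangent line at P: 5·(x − -2) + 2·(y − 3) = 0.
Expanding: 5*x + 2*y + 4 = 0.


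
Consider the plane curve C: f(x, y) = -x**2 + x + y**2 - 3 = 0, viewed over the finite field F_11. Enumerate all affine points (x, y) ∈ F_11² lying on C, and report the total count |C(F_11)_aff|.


Affine F_11-points: {(0, 5), (0, 6), (1, 5), (1, 6), (2, 4), (2, 7), (3, 3), (3, 8), (4, 2), (4, 9), (5, 1), (5, 10), (6, 0), (7, 1), (7, 10), (8, 2), (8, 9), (9, 3), (9, 8), (10, 4), (10, 7)}; count = 21.

For each of the 121 pairs (x, y) ∈ F_11², evaluate f(x, y) mod 11. Record the zeros.
  x = 0: [0↦8, 1↦9, 2↦1, 3↦6, 4↦2, 5↦0, 6↦0, 7↦2, 8↦6, 9↦1, 10↦9]  zeros at y ∈ {5, 6}
  x = 1: [0↦8, 1↦9, 2↦1, 3↦6, 4↦2, 5↦0, 6↦0, 7↦2, 8↦6, 9↦1, 10↦9]  zeros at y ∈ {5, 6}
  x = 2: [0↦6, 1↦7, 2↦10, 3↦4, 4↦0, 5↦9, 6↦9, 7↦0, 8↦4, 9↦10, 10↦7]  zeros at y ∈ {4, 7}
  x = 3: [0↦2, 1↦3, 2↦6, 3↦0, 4↦7, 5↦5, 6↦5, 7↦7, 8↦0, 9↦6, 10↦3]  zeros at y ∈ {3, 8}
  x = 4: [0↦7, 1↦8, 2↦0, 3↦5, 4↦1, 5↦10, 6↦10, 7↦1, 8↦5, 9↦0, 10↦8]  zeros at y ∈ {2, 9}
  x = 5: [0↦10, 1↦0, 2↦3, 3↦8, 4↦4, 5↦2, 6↦2, 7↦4, 8↦8, 9↦3, 10↦0]  zeros at y ∈ {1, 10}
  x = 6: [0↦0, 1↦1, 2↦4, 3↦9, 4↦5, 5↦3, 6↦3, 7↦5, 8↦9, 9↦4, 10↦1]  zeros at y ∈ {0}
  x = 7: [0↦10, 1↦0, 2↦3, 3↦8, 4↦4, 5↦2, 6↦2, 7↦4, 8↦8, 9↦3, 10↦0]  zeros at y ∈ {1, 10}
  x = 8: [0↦7, 1↦8, 2↦0, 3↦5, 4↦1, 5↦10, 6↦10, 7↦1, 8↦5, 9↦0, 10↦8]  zeros at y ∈ {2, 9}
  x = 9: [0↦2, 1↦3, 2↦6, 3↦0, 4↦7, 5↦5, 6↦5, 7↦7, 8↦0, 9↦6, 10↦3]  zeros at y ∈ {3, 8}
  x = 10: [0↦6, 1↦7, 2↦10, 3↦4, 4↦0, 5↦9, 6↦9, 7↦0, 8↦4, 9↦10, 10↦7]  zeros at y ∈ {4, 7}
Collecting zeros: affine points = {(0, 5), (0, 6), (1, 5), (1, 6), (2, 4), (2, 7), (3, 3), (3, 8), (4, 2), (4, 9), (5, 1), (5, 10), (6, 0), (7, 1), (7, 10), (8, 2), (8, 9), (9, 3), (9, 8), (10, 4), (10, 7)}.
Total count |C(F_11)_aff| = 21.


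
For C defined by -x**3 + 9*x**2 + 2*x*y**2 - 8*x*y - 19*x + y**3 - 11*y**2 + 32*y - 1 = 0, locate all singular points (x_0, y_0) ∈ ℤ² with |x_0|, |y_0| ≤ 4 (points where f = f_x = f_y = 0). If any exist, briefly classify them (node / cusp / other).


Singular points: {(3, 2)}; classification: cusp.

Compute partial derivatives:
  f_x = -3*x**2 + 18*x + 2*y**2 - 8*y - 19.
  f_y = 4*x*y - 8*x + 3*y**2 - 22*y + 32.
Scan x_0 ∈ {−4, ..., 4}. For each x_0, f_y(x_0, y) is a polynomial in y; find its integer roots y ∈ {−4, ..., 4}, then test f_x and f at those candidates.
  x = -4: f_y(-4, y) = 3*y**2 - 38*y + 64; vanishes at y ∈ {2}. (-4, 2): f_x = -147 ≠ 0.
  x = -3: f_y(-3, y) = 3*y**2 - 34*y + 56; vanishes at y ∈ {2}. (-3, 2): f_x = -108 ≠ 0.
  x = -2: f_y(-2, y) = 3*y**2 - 30*y + 48; vanishes at y ∈ {2}. (-2, 2): f_x = -75 ≠ 0.
  x = -1: f_y(-1, y) = 3*y**2 - 26*y + 40; vanishes at y ∈ {2}. (-1, 2): f_x = -48 ≠ 0.
  x = 0: f_y(0, y) = 3*y**2 - 22*y + 32; vanishes at y ∈ {2}. (0, 2): f_x = -27 ≠ 0.
  x = 1: f_y(1, y) = 3*y**2 - 18*y + 24; vanishes at y ∈ {2, 4}. (1, 2): f_x = -12 ≠ 0; (1, 4): f_x = -4 ≠ 0.
  x = 2: f_y(2, y) = 3*y**2 - 14*y + 16; vanishes at y ∈ {2}. (2, 2): f_x = -3 ≠ 0.
  x = 3: f_y(3, y) = 3*y**2 - 10*y + 8; vanishes at y ∈ {2}. (3, 2): f_x = 0, f = 0 — SINGULAR.
  x = 4: f_y(4, y) = 3*y**2 - 6*y; vanishes at y ∈ {0, 2}. (4, 0): f_x = 5 ≠ 0; (4, 2): f_x = -3 ≠ 0.
Only singular point on the grid: (3, 2).
Classify: substitute x = 3 + u, y = 2 + v and expand: f = -u**3 + 2*u*v**2 + v**3 + v**2.
No constant or linear terms (consistent with a singular point). Quadratic part: v**2. Cubic part: -u**3 + 2*u*v**2 + v**3.
The quadratic part v**2 is a perfect square, so there is a single (double) tangent line v = 0, i.e. y = 2. Restricting the cubic part to that line (v = 0) leaves -u**3 ≠ 0, so f is not divisible by v and the branch is v² ≈ u**3 to lowest order — this is a cusp.
Classification: cusp.


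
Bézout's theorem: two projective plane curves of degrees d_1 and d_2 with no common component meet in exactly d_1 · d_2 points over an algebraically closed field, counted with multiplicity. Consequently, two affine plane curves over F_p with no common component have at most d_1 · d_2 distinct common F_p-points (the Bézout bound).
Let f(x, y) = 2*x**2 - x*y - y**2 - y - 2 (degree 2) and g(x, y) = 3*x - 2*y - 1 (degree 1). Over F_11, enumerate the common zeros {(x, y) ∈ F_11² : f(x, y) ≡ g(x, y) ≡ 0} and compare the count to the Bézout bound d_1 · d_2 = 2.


Common zeros: ∅; count = 0; Bézout bound = 2.

deg(f) = 2, deg(g) = 1, so Bézout bound = 2.
Scan x ∈ F_11. For each x, list the y ∈ F_11 with f(x, y) ≡ 0 and those with g(x, y) ≡ 0 (mod 11); the common zeros in that column are the intersection.
  x = 0: f ≡ 0 at y ∈ {4, 6}; g ≡ 0 at y ∈ {5}; common: ∅.
  x = 1: f ≡ 0 at y ∈ {0, 9}; g ≡ 0 at y ∈ {1}; common: ∅.
  x = 2: f ≡ 0 at y ∈ {4}; g ≡ 0 at y ∈ {8}; common: ∅.
  x = 3: f ≡ 0 at y ∈ {1, 6}; g ≡ 0 at y ∈ {4}; common: ∅.
  x = 4: f ≡ 0 at y ∈ ∅; g ≡ 0 at y ∈ {0}; common: ∅.
  x = 5: f ≡ 0 at y ∈ ∅; g ≡ 0 at y ∈ {7}; common: ∅.
  x = 6: f ≡ 0 at y ∈ ∅; g ≡ 0 at y ∈ {3}; common: ∅.
  x = 7: f ≡ 0 at y ∈ ∅; g ≡ 0 at y ∈ {10}; common: ∅.
  x = 8: f ≡ 0 at y ∈ ∅; g ≡ 0 at y ∈ {6}; common: ∅.
  x = 9: f ≡ 0 at y ∈ {3, 9}; g ≡ 0 at y ∈ {2}; common: ∅.
  x = 10: f ≡ 0 at y ∈ {0}; g ≡ 0 at y ∈ {9}; common: ∅.
Collecting: common zeros = ∅, so the count is 0.
Comparison with the Bézout bound: 0 ≤ 2 = deg(f)·deg(g), as expected for curves with no common component (the affine F_11-count falls short of the bound because intersections may lie at infinity, over extension fields, or carry multiplicity).


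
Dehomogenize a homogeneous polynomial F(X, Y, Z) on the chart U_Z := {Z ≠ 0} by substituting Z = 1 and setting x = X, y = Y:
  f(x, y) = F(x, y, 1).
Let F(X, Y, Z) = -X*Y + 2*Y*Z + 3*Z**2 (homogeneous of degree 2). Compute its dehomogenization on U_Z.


f(x, y) = -x*y + 2*y + 3

On U_Z we set Z = 1. Each monomial c·X^i·Y^j·Z^k in F becomes c·x^i·y^j·1^k = c·x^i·y^j.
Substituting Z = 1: F(X, Y, 1) = -x*y + 2*y + 3.
Note: deg(f) ≤ deg(F) = 2; strict inequality happens when F is divisible by Z (lost terms).


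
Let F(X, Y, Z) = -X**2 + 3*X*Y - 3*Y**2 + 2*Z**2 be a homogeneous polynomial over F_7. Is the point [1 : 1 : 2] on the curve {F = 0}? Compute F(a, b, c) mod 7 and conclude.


F(1,1,2) ≡ 0 (mod 7); P is on the curve.

Evaluate F(1, 1, 2) term-by-term (mod 7).
  -X**2 ↦ -1·1·1·1 = -1
  3*X*Y ↦ 3·1·1·1 = 3
  -3*Y**2 ↦ -3·1·1·1 = -3
  2*Z**2 ↦ 2·1·1·4 = 8
Sum: F(1, 1, 2) = (-1) + (3) + (-3) + (8) = 7.
Reducing mod 7: 7 ≡ 0 (mod 7).
Since F(a, b, c) ≡ 0 (mod 7), P lies on the curve.


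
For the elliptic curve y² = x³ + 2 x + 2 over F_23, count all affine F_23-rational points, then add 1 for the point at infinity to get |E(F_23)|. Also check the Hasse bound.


Affine points = {(0, 5), (0, 18), (3, 9), (3, 14), (6, 0), (8, 1), (8, 22), (9, 6), (9, 17), (12, 11), (12, 12), (15, 7), (15, 16), (16, 6), (16, 17), (17, 2), (17, 21), (21, 6), (21, 17)}; affine count = 19; |E(F_23)| = 20.

Discriminant check: Δ ∝ 4a³ + 27b² = 4·2³ + 27·2² = 4·8 + 27·4 ≡ 2 (mod 23). Nonzero ⇒ E is nonsingular.
For each x ∈ F_23, compute rhs = x³ + 2·x + 2 mod 23, then count y ∈ F_23 with y² ≡ rhs.
  x = 0: rhs = 2, matching y values: 5, 18 (2 points).
  x = 1: rhs = 5, matching y values: none (0 points).
  x = 2: rhs = 14, matching y values: none (0 points).
  x = 3: rhs = 12, matching y values: 9, 14 (2 points).
  x = 4: rhs = 5, matching y values: none (0 points).
  x = 5: rhs = 22, matching y values: none (0 points).
  x = 6: rhs = 0, matching y values: 0 (1 points).
  x = 7: rhs = 14, matching y values: none (0 points).
  x = 8: rhs = 1, matching y values: 1, 22 (2 points).
  x = 9: rhs = 13, matching y values: 6, 17 (2 points).
  x = 10: rhs = 10, matching y values: none (0 points).
  x = 11: rhs = 21, matching y values: none (0 points).
  x = 12: rhs = 6, matching y values: 11, 12 (2 points).
  x = 13: rhs = 17, matching y values: none (0 points).
  x = 14: rhs = 14, matching y values: none (0 points).
  x = 15: rhs = 3, matching y values: 7, 16 (2 points).
  x = 16: rhs = 13, matching y values: 6, 17 (2 points).
  x = 17: rhs = 4, matching y values: 2, 21 (2 points).
  x = 18: rhs = 5, matching y values: none (0 points).
  x = 19: rhs = 22, matching y values: none (0 points).
  x = 20: rhs = 15, matching y values: none (0 points).
  x = 21: rhs = 13, matching y values: 6, 17 (2 points).
  x = 22: rhs = 22, matching y values: none (0 points).
Total affine count: 19.
Full point count |E(F_23)| = 19 + 1 = 20.
Hasse bound: |20 − (23+1)| = |-4| = 4 ≤ 2√23 ≈ 9.5917 ✓.


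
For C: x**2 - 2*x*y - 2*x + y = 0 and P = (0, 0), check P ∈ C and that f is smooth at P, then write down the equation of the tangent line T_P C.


Tangent line at P: -2*x + y = 0.

Step 1: f(0, 0) = 0, so P lies on C.
Step 2: partial derivatives
  f_x(x, y) = 2*x - 2*y - 2, f_y(x, y) = 1 - 2*x.
  f_x(P) = -2, f_y(P) = 1 (gradient nonzero, so P is smooth).
Step 3: tangent line at P: -2·(x − 0) + 1·(y − 0) = 0.
Expanding: -2*x + y = 0.


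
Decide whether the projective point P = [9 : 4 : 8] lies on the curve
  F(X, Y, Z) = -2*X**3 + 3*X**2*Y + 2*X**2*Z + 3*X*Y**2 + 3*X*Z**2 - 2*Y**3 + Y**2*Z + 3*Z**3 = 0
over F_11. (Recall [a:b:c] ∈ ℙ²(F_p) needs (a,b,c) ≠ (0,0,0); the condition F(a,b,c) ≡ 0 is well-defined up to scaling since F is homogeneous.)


F(9,4,8) ≡ 7 (mod 11); P is NOT on the curve.

Evaluate F(9, 4, 8) term-by-term (mod 11).
  -2*X**3 ↦ -2·729·1·1 = -1458
  3*X**2*Y ↦ 3·81·4·1 = 972
  2*X**2*Z ↦ 2·81·1·8 = 1296
  3*X*Y**2 ↦ 3·9·16·1 = 432
  3*X*Z**2 ↦ 3·9·1·64 = 1728
  -2*Y**3 ↦ -2·1·64·1 = -128
  Y**2*Z ↦ 1·1·16·8 = 128
  3*Z**3 ↦ 3·1·1·512 = 1536
Sum: F(9, 4, 8) = (-1458) + (972) + (1296) + (432) + (1728) + (-128) + (128) + (1536) = 4506.
Reducing mod 11: 4506 ≡ 7 (mod 11).
Since F(a, b, c) ≡ 7 ≠ 0 (mod 11), P does NOT lie on the curve.


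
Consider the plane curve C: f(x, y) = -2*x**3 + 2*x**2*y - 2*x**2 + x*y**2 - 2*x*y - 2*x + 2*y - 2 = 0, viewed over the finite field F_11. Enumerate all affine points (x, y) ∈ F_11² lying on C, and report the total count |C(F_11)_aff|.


Affine F_11-points: {(0, 1), (1, 2), (1, 7), (2, 1), (2, 7), (3, 3), (3, 7), (8, 6), (8, 10), (9, 1), (9, 6), (10, 0), (10, 6)}; count = 13.

For each of the 121 pairs (x, y) ∈ F_11², evaluate f(x, y) mod 11. Record the zeros.
  x = 0: [0↦9, 1↦0, 2↦2, 3↦4, 4↦6, 5↦8, 6↦10, 7↦1, 8↦3, 9↦5, 10↦7]  zeros at y ∈ {1}
  x = 1: [0↦3, 1↦6, 2↦0, 3↦7, 4↦5, 5↦5, 6↦7, 7↦0, 8↦6, 9↦3, 10↦2]  zeros at y ∈ {2, 7}
  x = 2: [0↦3, 1↦0, 2↦1, 3↦6, 4↦4, 5↦6, 6↦1, 7↦0, 8↦3, 9↦10, 10↦10]  zeros at y ∈ {1, 7}
  x = 3: [0↦8, 1↦3, 2↦4, 3↦0, 4↦2, 5↦10, 6↦2, 7↦0, 8↦4, 9↦3, 10↦8]  zeros at y ∈ {3, 7}
  x = 4: [0↦6, 1↦3, 2↦8, 3↦10, 4↦9, 5↦5, 6↦9, 7↦10, 8↦8, 9↦3, 10↦6]  zeros at y ∈ ∅
  x = 5: [0↦7, 1↦10, 2↦1, 3↦2, 4↦2, 5↦1, 6↦10, 7↦7, 8↦3, 9↦9, 10↦3]  zeros at y ∈ ∅
  x = 6: [0↦10, 1↦1, 2↦4, 3↦8, 4↦2, 5↦8, 6↦4, 7↦1, 8↦10, 9↦9, 10↦9]  zeros at y ∈ ∅
  x = 7: [0↦3, 1↦8, 2↦5, 3↦5, 4↦8, 5↦3, 6↦1, 7↦2, 8↦6, 9↦2, 10↦1]  zeros at y ∈ ∅
  x = 8: [0↦7, 1↦8, 2↦3, 3↦3, 4↦8, 5↦7, 6↦0, 7↦9, 8↦1, 9↦9, 10↦0]  zeros at y ∈ {6, 10}
  x = 9: [0↦10, 1↦0, 2↦8, 3↦1, 4↦1, 5↦8, 6↦0, 7↦10, 8↦5, 9↦7, 10↦5]  zeros at y ∈ {1, 6}
  x = 10: [0↦0, 1↦5, 2↦8, 3↦9, 4↦8, 5↦5, 6↦0, 7↦4, 8↦6, 9↦6, 10↦4]  zeros at y ∈ {0, 6}
Collecting zeros: affine points = {(0, 1), (1, 2), (1, 7), (2, 1), (2, 7), (3, 3), (3, 7), (8, 6), (8, 10), (9, 1), (9, 6), (10, 0), (10, 6)}.
Total count |C(F_11)_aff| = 13.


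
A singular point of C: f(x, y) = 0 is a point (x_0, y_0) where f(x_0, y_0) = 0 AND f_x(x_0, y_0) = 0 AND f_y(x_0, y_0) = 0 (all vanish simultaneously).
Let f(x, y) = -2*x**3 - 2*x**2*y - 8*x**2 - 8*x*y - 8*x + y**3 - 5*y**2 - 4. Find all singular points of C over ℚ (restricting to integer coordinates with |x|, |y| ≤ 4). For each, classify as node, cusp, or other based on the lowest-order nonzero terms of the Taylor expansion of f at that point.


Singular points: {(-2, 2)}; classification: cusp.

Compute partial derivatives:
  f_x = -6*x**2 - 4*x*y - 16*x - 8*y - 8.
  f_y = -2*x**2 - 8*x + 3*y**2 - 10*y.
Scan x_0 ∈ {−4, ..., 4}. For each x_0, f_y(x_0, y) is a polynomial in y; find its integer roots y ∈ {−4, ..., 4}, then test f_x and f at those candidates.
  x = -4: f_y(-4, y) = 3*y**2 - 10*y; vanishes at y ∈ {0}. (-4, 0): f_x = -40 ≠ 0.
  x = -3: f_y(-3, y) = 3*y**2 - 10*y + 6; no integer root y with |y| ≤ 4.
  x = -2: f_y(-2, y) = 3*y**2 - 10*y + 8; vanishes at y ∈ {2}. (-2, 2): f_x = 0, f = 0 — SINGULAR.
  x = -1: f_y(-1, y) = 3*y**2 - 10*y + 6; no integer root y with |y| ≤ 4.
  x = 0: f_y(0, y) = 3*y**2 - 10*y; vanishes at y ∈ {0}. (0, 0): f_x = -8 ≠ 0.
  x = 1: f_y(1, y) = 3*y**2 - 10*y - 10; no integer root y with |y| ≤ 4.
  x = 2: f_y(2, y) = 3*y**2 - 10*y - 24; no integer root y with |y| ≤ 4.
  x = 3: f_y(3, y) = 3*y**2 - 10*y - 42; no integer root y with |y| ≤ 4.
  x = 4: f_y(4, y) = 3*y**2 - 10*y - 64; no integer root y with |y| ≤ 4.
Only singular point on the grid: (-2, 2).
Classify: substitute x = -2 + u, y = 2 + v and expand: f = -2*u**3 - 2*u**2*v + v**3 + v**2.
No constant or linear terms (consistent with a singular point). Quadratic part: v**2. Cubic part: -2*u**3 - 2*u**2*v + v**3.
The quadratic part v**2 is a perfect square, so there is a single (double) tangent line v = 0, i.e. y = 2. Restricting the cubic part to that line (v = 0) leaves -2*u**3 ≠ 0, so f is not divisible by v and the branch is v² ≈ 2*u**3 to lowest order — this is a cusp.
Classification: cusp.


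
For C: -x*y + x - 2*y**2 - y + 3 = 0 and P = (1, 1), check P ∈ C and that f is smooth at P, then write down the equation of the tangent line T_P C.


Tangent line at P: 6 - 6*y = 0.

Step 1: f(1, 1) = 0, so P lies on C.
Step 2: partial derivatives
  f_x(x, y) = 1 - y, f_y(x, y) = -x - 4*y - 1.
  f_x(P) = 0, f_y(P) = -6 (gradient nonzero, so P is smooth).
Step 3: tangent line at P: 0·(x − 1) + -6·(y − 1) = 0.
Expanding: 6 - 6*y = 0.


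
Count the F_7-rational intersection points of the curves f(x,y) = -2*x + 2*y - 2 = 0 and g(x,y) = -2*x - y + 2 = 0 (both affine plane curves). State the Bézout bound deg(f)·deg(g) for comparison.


Common zeros: {(5, 6)}; count = 1; Bézout bound = 1.

deg(f) = 1, deg(g) = 1, so Bézout bound = 1.
Scan x ∈ F_7. For each x, list the y ∈ F_7 with f(x, y) ≡ 0 and those with g(x, y) ≡ 0 (mod 7); the common zeros in that column are the intersection.
  x = 0: f ≡ 0 at y ∈ {1}; g ≡ 0 at y ∈ {2}; common: ∅.
  x = 1: f ≡ 0 at y ∈ {2}; g ≡ 0 at y ∈ {0}; common: ∅.
  x = 2: f ≡ 0 at y ∈ {3}; g ≡ 0 at y ∈ {5}; common: ∅.
  x = 3: f ≡ 0 at y ∈ {4}; g ≡ 0 at y ∈ {3}; common: ∅.
  x = 4: f ≡ 0 at y ∈ {5}; g ≡ 0 at y ∈ {1}; common: ∅.
  x = 5: f ≡ 0 at y ∈ {6}; g ≡ 0 at y ∈ {6}; common: {6}.
  x = 6: f ≡ 0 at y ∈ {0}; g ≡ 0 at y ∈ {4}; common: ∅.
Collecting: common zeros = {(5, 6)}, so the count is 1.
Comparison with the Bézout bound: 1 ≤ 1 = deg(f)·deg(g), as expected for curves with no common component (the bound is attained).


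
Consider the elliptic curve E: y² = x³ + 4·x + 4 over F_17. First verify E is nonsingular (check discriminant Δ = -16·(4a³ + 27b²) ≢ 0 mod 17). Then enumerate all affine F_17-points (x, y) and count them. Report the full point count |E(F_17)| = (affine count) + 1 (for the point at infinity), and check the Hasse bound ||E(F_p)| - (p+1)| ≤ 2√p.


Affine points = {(0, 2), (0, 15), (1, 3), (1, 14), (3, 3), (3, 14), (4, 4), (4, 13), (5, 8), (5, 9), (7, 1), (7, 16), (8, 2), (8, 15), (9, 2), (9, 15), (11, 6), (11, 11), (13, 3), (13, 14), (14, 4), (14, 13), (16, 4), (16, 13)}; affine count = 24; |E(F_17)| = 25.

Discriminant check: Δ ∝ 4a³ + 27b² = 4·4³ + 27·4² = 4·64 + 27·16 ≡ 8 (mod 17). Nonzero ⇒ E is nonsingular.
For each x ∈ F_17, compute rhs = x³ + 4·x + 4 mod 17, then count y ∈ F_17 with y² ≡ rhs.
  x = 0: rhs = 4, matching y values: 2, 15 (2 points).
  x = 1: rhs = 9, matching y values: 3, 14 (2 points).
  x = 2: rhs = 3, matching y values: none (0 points).
  x = 3: rhs = 9, matching y values: 3, 14 (2 points).
  x = 4: rhs = 16, matching y values: 4, 13 (2 points).
  x = 5: rhs = 13, matching y values: 8, 9 (2 points).
  x = 6: rhs = 6, matching y values: none (0 points).
  x = 7: rhs = 1, matching y values: 1, 16 (2 points).
  x = 8: rhs = 4, matching y values: 2, 15 (2 points).
  x = 9: rhs = 4, matching y values: 2, 15 (2 points).
  x = 10: rhs = 7, matching y values: none (0 points).
  x = 11: rhs = 2, matching y values: 6, 11 (2 points).
  x = 12: rhs = 12, matching y values: none (0 points).
  x = 13: rhs = 9, matching y values: 3, 14 (2 points).
  x = 14: rhs = 16, matching y values: 4, 13 (2 points).
  x = 15: rhs = 5, matching y values: none (0 points).
  x = 16: rhs = 16, matching y values: 4, 13 (2 points).
Total affine count: 24.
Full point count |E(F_17)| = 24 + 1 = 25.
Hasse bound: |25 − (17+1)| = |7| = 7 ≤ 2√17 ≈ 8.2462 ✓.


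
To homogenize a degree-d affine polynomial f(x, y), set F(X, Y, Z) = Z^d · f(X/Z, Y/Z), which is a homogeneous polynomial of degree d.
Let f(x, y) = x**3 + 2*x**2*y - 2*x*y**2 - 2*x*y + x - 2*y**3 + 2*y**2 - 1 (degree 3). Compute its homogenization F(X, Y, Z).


F(X, Y, Z) = X**3 + 2*X**2*Y - 2*X*Y**2 - 2*X*Y*Z + X*Z**2 - 2*Y**3 + 2*Y**2*Z - Z**3

deg(f) = 3.
Substitute x = X/Z, y = Y/Z into f, then multiply by Z^3.
  monomial 1·x^3·y^0 ↦ 1·X^3·Y^0·Z^0.
  monomial 2·x^2·y^1 ↦ 2·X^2·Y^1·Z^0.
  monomial -2·x^1·y^2 ↦ -2·X^1·Y^2·Z^0.
  monomial -2·x^1·y^1 ↦ -2·X^1·Y^1·Z^1.
  monomial 1·x^1·y^0 ↦ 1·X^1·Y^0·Z^2.
  monomial -2·x^0·y^3 ↦ -2·X^0·Y^3·Z^0.
  monomial 2·x^0·y^2 ↦ 2·X^0·Y^2·Z^1.
  monomial -1·x^0·y^0 ↦ -1·X^0·Y^0·Z^3.
Collecting: F(X, Y, Z) = X**3 + 2*X**2*Y - 2*X*Y**2 - 2*X*Y*Z + X*Z**2 - 2*Y**3 + 2*Y**2*Z - Z**3.


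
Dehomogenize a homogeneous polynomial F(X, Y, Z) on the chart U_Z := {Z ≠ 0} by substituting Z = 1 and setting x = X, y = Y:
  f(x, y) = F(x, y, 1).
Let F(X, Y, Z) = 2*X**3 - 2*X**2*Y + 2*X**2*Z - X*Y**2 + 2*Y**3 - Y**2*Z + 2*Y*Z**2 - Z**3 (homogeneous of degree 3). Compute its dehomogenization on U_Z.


f(x, y) = 2*x**3 - 2*x**2*y + 2*x**2 - x*y**2 + 2*y**3 - y**2 + 2*y - 1

On U_Z we set Z = 1. Each monomial c·X^i·Y^j·Z^k in F becomes c·x^i·y^j·1^k = c·x^i·y^j.
Substituting Z = 1: F(X, Y, 1) = 2*x**3 - 2*x**2*y + 2*x**2 - x*y**2 + 2*y**3 - y**2 + 2*y - 1.
Note: deg(f) ≤ deg(F) = 3; strict inequality happens when F is divisible by Z (lost terms).
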